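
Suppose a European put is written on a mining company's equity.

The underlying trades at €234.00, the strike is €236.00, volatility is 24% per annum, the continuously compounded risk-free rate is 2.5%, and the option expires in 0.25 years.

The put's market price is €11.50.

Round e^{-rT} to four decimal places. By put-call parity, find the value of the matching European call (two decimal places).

e^(−rT) = e^(−0.025·0.25) = 0.9938
Put-call parity: C − P = S − K·e^(−rT) = 234 − 236·0.9938 = 234 − 234.5368 = -0.5368
C = P + (C − P) = 11.50 + (-0.5368) = 10.9632

€10.96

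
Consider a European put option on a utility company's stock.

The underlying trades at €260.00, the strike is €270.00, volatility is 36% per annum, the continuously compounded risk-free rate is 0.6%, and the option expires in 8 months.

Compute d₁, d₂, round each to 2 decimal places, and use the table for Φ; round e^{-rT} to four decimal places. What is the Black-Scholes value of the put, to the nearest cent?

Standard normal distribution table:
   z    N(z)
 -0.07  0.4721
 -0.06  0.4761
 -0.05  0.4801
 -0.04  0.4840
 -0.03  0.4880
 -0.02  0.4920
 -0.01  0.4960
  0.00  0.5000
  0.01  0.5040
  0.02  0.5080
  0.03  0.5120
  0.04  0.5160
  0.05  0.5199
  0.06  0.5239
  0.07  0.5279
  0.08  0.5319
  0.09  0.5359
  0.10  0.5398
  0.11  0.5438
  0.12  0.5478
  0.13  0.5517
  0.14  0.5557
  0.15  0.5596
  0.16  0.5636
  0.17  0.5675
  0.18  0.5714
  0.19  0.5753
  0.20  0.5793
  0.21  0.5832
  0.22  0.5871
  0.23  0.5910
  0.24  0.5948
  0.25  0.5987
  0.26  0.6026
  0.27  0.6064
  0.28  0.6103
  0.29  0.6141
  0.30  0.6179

€35.17

σ√T = 0.36 × 0.8165 = 0.2939
d₁ = [ln(260/270) + (0.006 + ½·0.36²)·0.6667] / (σ√T) = (-0.0377 + 0.0472) / 0.2939 = 0.0322 ≈ 0.03
d₂ = 0.0322 − 0.2939 = -0.2618 ≈ -0.26
exp(−rT) = exp(−0.006·0.6667) = 0.9960
N(−d₂) = N(0.26) = 0.6026;  N(−d₁) = N(-0.03) = 0.4880
P = 270·0.9960·0.6026 − 260·0.4880 = 162.0512 − 126.8800 = 35.1712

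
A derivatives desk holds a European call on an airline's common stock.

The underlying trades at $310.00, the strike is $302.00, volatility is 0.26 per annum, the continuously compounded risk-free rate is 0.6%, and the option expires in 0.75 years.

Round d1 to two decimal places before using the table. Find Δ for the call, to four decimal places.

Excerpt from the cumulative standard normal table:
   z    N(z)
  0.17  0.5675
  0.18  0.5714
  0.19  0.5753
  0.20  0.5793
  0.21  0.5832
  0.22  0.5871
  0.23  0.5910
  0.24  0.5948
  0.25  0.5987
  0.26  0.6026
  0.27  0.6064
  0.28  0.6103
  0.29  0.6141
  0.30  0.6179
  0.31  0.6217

σ√T = 0.26·√0.75 = 0.2252
d₁ = [ln(310/302) + (0.006 + 0.26²/2)·0.75] / 0.2252 = [0.0261 + 0.0299] / 0.2252 = 0.2487 which rounds to 0.25
N(d₁) = N(0.25) = 0.5987
Δ_call = N(d₁) = 0.5987

0.5987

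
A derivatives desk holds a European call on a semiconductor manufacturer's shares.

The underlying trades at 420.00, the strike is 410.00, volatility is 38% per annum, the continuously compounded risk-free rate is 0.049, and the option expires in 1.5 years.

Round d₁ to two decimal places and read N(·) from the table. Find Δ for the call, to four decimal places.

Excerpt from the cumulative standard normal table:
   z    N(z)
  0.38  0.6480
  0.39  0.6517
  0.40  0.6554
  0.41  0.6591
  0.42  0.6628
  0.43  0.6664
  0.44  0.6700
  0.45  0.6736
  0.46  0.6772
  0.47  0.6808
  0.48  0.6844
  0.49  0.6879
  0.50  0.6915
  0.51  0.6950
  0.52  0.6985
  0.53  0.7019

T = 1.5;  σ√T = 0.4654
d₁ = [ln(420/410) + (0.049 + 0.38²/2)·1.5] / 0.4654 = [0.0241 + 0.1818] / 0.4654 = 0.4424 which rounds to 0.44
N(d₁) = N(0.44) = 0.6700
Δ_call = N(d₁) = 0.6700

0.6700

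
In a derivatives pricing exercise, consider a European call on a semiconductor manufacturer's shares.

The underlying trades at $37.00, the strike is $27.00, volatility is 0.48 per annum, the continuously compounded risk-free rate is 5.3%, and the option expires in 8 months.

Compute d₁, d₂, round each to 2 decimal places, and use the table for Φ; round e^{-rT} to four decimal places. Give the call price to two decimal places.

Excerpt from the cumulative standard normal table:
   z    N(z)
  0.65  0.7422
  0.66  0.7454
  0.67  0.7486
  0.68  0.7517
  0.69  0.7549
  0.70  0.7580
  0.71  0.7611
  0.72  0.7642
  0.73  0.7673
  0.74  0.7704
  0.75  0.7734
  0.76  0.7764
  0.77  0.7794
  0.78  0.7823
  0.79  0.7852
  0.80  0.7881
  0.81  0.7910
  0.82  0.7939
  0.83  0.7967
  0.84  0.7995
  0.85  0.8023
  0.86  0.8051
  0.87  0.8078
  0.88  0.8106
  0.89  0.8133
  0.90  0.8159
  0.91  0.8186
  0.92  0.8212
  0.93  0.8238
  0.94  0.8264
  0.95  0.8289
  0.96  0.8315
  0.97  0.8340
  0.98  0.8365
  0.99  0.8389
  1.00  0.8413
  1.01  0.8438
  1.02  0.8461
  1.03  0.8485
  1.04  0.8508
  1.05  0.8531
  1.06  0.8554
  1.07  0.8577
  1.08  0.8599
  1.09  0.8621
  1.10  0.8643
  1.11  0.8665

$12.14

T = 0.6667;  σ√T = 0.3919
d₁ = [ln(37/27) + (0.053 + ½·0.48²)·0.6667] / (σ√T) = (0.3151 + 0.1121) / 0.3919 = 1.0901 which rounds to 1.09
d₂ = 1.0901 − 0.3919 = 0.6981 which rounds to 0.70
exp(−rT) = exp(−0.053·0.6667) = 0.9653
C = 37·N(1.09) − 27·0.9653·N(0.70) = 37·0.8621 − 27·0.9653·0.7580 = 31.8977 − 19.7558 = 12.1419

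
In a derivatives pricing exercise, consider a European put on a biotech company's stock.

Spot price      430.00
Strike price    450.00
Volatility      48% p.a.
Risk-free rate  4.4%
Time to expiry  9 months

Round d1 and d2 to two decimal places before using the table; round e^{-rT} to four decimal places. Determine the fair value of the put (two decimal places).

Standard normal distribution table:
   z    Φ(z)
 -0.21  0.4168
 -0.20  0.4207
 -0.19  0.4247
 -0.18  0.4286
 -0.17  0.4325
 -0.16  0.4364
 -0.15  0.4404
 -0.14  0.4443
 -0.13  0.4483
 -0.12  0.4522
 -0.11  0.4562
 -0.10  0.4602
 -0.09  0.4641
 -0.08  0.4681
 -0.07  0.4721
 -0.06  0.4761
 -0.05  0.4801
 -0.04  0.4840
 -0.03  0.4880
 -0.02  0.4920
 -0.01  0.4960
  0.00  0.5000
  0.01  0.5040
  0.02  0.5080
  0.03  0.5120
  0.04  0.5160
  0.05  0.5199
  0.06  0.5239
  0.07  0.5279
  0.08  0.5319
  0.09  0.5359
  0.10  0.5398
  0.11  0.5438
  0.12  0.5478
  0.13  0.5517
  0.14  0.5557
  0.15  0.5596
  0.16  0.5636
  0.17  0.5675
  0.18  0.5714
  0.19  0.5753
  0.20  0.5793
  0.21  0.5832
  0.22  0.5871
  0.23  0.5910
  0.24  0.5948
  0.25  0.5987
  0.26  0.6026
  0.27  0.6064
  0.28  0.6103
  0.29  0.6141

σ√T = 0.48 × 0.8660 = 0.4157
ln(S/K) + (r + σ²/2)T = ln(430/450) + (0.044 + 0.48²/2)·0.75 = -0.0455 + 0.1194 = 0.0739
d₁ = 0.0739 / 0.4157 = 0.1779 which rounds to 0.18
d₂ = d₁ − σ√T = 0.1779 − 0.4157 = -0.2378 which rounds to -0.24
exp(−rT) = exp(−0.044·0.75) = 0.9675
P = 450·0.9675·N(0.24) − 430·N(-0.18) = 450·0.9675·0.5948 − 430·0.4286 = 258.9611 − 184.2980 = 74.6630

74.66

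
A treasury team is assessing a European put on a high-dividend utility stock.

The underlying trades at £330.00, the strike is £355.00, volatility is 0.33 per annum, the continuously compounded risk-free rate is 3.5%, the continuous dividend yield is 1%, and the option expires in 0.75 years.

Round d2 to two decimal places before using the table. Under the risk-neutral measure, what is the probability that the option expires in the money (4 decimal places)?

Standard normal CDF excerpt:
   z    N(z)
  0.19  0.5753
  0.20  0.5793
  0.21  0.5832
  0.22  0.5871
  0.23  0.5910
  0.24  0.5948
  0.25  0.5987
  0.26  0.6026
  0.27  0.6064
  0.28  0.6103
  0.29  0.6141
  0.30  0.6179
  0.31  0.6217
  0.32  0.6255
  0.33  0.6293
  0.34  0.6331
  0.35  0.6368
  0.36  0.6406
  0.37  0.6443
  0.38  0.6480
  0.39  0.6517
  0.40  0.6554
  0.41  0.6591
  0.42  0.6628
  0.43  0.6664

σ√T = 0.33 × 0.8660 = 0.2858
d₁ = [ln(330/355) + (0.035 − 0.01 + 0.33²/2)·0.75] / 0.2858 = [-0.0730 + 0.0596] / 0.2858 = -0.0470 ⇒ -0.05
d₂ = d₁ − σ√T = -0.0470 − 0.2858 = -0.3328 ⇒ -0.33
Risk-neutral Pr[S_T < K] = N(−d₂) = N(0.33) = 0.6293

0.6293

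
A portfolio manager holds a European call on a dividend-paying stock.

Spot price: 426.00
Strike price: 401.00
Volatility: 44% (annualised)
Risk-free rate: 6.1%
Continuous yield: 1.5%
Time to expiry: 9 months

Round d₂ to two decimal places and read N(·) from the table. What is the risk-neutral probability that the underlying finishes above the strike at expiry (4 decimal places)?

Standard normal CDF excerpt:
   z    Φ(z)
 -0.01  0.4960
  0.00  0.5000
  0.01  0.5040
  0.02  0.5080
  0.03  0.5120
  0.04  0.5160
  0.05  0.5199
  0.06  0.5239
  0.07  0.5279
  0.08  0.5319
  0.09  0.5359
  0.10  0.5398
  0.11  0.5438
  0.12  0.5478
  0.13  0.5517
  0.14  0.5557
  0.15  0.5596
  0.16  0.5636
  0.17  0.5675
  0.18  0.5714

σ√T = 0.44·√0.75 = 0.3811
ln(S/K) + (r − q + σ²/2)T = ln(426/401) + (0.061 − 0.015 + 0.44²/2)·0.75 = 0.0605 + 0.1071 = 0.1676
d₁ = 0.1676 / 0.3811 = 0.4398 ≈ 0.44
d₂ = d₁ − σ√T = 0.4398 − 0.3811 = 0.0587 ≈ 0.06
Risk-neutral Pr[S_T > K] = N(d₂) = N(0.06) = 0.5239

0.5239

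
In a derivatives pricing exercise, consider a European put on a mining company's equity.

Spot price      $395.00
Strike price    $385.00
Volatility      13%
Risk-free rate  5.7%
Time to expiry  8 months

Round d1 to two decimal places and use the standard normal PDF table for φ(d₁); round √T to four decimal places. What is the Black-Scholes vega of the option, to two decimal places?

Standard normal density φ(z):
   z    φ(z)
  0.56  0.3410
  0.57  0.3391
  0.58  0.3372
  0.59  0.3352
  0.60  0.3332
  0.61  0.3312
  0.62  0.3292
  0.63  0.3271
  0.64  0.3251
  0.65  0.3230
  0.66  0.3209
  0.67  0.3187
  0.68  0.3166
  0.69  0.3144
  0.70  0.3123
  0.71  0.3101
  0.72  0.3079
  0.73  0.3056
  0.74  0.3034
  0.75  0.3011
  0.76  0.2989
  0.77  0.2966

σ√T = 0.13·√0.6667 = 0.1061
ln(S/K) + (r + σ²/2)T = ln(395/385) + (0.057 + 0.13²/2)·0.6667 = 0.0256 + 0.0436 = 0.0693
d₁ = 0.0693 / 0.1061 = 0.6527 ≈ 0.65
√T = √0.6667 = 0.8165
φ(d₁) = φ(0.65) = 0.3230
vega = S·φ(d₁)·√T = 395·0.3230·0.8165 = 104.1732
(Vega is the same for a European call and put with the same parameters.)

104.17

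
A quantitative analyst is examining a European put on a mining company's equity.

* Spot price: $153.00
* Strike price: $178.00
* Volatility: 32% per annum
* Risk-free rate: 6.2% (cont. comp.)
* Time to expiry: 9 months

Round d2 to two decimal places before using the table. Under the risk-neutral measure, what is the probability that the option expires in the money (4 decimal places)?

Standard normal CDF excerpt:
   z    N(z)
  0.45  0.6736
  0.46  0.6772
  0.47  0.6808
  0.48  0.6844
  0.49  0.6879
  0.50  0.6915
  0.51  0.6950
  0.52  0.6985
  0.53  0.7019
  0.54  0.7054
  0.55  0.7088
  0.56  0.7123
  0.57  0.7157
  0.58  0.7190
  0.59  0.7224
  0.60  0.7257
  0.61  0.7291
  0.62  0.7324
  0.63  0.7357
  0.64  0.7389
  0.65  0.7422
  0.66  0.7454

σ√T = 0.32 × 0.8660 = 0.2771
d₁ = [ln(153/178) + (0.062 + 0.32²/2)·0.75] / 0.2771 = [-0.1513 + 0.0849] / 0.2771 = -0.2398 ⇒ -0.24
d₂ = d₁ − σ√T = -0.2398 − 0.2771 = -0.5169 ⇒ -0.52
Pr(exercise) under Q = N(−d₂) = N(0.52) = 0.6985

0.6985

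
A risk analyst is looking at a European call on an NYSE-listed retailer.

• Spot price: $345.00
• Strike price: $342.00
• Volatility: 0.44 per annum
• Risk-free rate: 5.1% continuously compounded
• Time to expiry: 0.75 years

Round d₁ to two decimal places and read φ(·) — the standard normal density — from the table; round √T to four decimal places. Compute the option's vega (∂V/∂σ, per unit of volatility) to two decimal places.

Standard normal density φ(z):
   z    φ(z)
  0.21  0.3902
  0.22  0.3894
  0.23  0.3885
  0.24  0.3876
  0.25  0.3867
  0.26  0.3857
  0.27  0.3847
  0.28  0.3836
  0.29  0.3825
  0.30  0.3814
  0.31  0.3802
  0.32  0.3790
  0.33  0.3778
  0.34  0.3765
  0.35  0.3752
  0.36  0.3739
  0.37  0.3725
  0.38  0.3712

σ√T = 0.44·√0.75 = 0.3811
d₁ = [ln(345/342) + (0.051 + ½·0.44²)·0.75] / (σ√T) = (0.0087 + 0.1108) / 0.3811 = 0.3138 which rounds to 0.31
√T = √0.75 = 0.8660
φ(d₁) = φ(0.31) = 0.3802
vega = S·φ(d₁)·√T = 345·0.3802·0.8660 = 113.5924

113.59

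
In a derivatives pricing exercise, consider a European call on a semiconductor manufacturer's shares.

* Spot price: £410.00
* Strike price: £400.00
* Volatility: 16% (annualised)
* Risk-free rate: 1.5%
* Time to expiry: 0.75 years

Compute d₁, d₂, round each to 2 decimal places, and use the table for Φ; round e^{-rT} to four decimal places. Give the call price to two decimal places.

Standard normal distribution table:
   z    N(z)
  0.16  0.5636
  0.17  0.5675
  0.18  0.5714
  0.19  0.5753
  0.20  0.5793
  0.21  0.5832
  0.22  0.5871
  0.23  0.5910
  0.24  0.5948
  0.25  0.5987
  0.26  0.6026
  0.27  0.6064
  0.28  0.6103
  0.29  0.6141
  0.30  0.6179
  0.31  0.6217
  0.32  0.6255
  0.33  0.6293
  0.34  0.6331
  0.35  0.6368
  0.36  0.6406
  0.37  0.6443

σ√T = 0.16·√0.75 = 0.1386
d₁ = [ln(410/400) + (0.015 + 0.16²/2)·0.75] / 0.1386 = [0.0247 + 0.0209] / 0.1386 = 0.3287 which rounds to 0.33
d₂ = d₁ − σ√T = 0.3287 − 0.1386 = 0.1901 which rounds to 0.19
exp(−rT) = exp(−0.015·0.75) = 0.9888
N(d₁) = N(0.33) = 0.6293;  N(d₂) = N(0.19) = 0.5753
C = 410·0.6293 − 400·0.9888·0.5753 = 258.0130 − 227.5427 = 30.4703

£30.47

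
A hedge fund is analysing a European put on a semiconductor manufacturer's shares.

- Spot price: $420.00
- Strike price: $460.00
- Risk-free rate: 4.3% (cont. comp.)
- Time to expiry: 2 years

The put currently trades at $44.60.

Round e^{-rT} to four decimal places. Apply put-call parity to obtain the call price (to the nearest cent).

exp(−rT) = exp(−0.043·2) = 0.9176
Put-call parity: C − P = S − K·e^(−rT) = 420 − 460·0.9176 = 420 − 422.0960 = -2.0960
C = P + (C − P) = 44.60 + (-2.0960) = 42.5040

$42.50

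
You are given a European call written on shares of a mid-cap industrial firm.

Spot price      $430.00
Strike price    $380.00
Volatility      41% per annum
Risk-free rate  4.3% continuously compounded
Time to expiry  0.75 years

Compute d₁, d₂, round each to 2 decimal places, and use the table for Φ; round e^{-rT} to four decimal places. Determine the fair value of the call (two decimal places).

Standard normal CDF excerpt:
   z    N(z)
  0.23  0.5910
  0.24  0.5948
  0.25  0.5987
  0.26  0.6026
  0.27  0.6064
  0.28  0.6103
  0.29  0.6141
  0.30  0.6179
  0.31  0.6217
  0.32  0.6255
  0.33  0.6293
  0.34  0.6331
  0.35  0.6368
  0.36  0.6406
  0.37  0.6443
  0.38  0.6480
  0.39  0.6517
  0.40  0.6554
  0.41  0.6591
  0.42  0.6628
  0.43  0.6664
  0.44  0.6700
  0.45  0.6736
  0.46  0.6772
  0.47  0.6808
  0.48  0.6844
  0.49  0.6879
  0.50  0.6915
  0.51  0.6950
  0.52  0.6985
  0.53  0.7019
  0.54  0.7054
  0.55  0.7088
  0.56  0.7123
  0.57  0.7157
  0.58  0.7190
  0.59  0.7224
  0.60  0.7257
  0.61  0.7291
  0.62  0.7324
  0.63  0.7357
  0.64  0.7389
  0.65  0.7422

$93.20

σ√T = 0.41 × 0.8660 = 0.3551
d₁ = [ln(430/380) + (0.043 + 0.41²/2)·0.75] / 0.3551 = [0.1236 + 0.0953] / 0.3551 = 0.6165 ≈ 0.62
d₂ = d₁ − σ√T = 0.6165 − 0.3551 = 0.2614 ≈ 0.26
exp(−rT) = exp(−0.043·0.75) = 0.9683
N(d₁) = N(0.62) = 0.7324;  N(d₂) = N(0.26) = 0.6026
C = 430·0.7324 − 380·0.9683·0.6026 = 314.9320 − 221.7291 = 93.2029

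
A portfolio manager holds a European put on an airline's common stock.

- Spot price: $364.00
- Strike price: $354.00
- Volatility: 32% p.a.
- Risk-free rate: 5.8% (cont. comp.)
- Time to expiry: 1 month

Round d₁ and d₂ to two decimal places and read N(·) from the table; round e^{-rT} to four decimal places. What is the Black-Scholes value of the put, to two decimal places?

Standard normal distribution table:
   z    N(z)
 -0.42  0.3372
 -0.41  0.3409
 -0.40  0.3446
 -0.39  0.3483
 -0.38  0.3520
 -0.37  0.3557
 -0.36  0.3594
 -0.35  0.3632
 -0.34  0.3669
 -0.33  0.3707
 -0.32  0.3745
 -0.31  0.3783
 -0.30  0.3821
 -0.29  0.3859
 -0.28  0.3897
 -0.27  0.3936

T = 0.08333;  σ√T = 0.0924
ln(S/K) + (r + σ²/2)T = ln(364/354) + (0.058 + 0.32²/2)·0.08333 = 0.0279 + 0.0091 = 0.0370
d₁ = 0.0370 / 0.0924 = 0.4001 ⇒ 0.40
d₂ = d₁ − σ√T = 0.4001 − 0.0924 = 0.3077 ⇒ 0.31
e^(−rT) = e^(−0.058·0.08333) = 0.9952
N(−d₂) = N(-0.31) = 0.3783;  N(−d₁) = N(-0.40) = 0.3446
P = 354·0.9952·0.3783 − 364·0.3446 = 133.2754 − 125.4344 = 7.8410

$7.84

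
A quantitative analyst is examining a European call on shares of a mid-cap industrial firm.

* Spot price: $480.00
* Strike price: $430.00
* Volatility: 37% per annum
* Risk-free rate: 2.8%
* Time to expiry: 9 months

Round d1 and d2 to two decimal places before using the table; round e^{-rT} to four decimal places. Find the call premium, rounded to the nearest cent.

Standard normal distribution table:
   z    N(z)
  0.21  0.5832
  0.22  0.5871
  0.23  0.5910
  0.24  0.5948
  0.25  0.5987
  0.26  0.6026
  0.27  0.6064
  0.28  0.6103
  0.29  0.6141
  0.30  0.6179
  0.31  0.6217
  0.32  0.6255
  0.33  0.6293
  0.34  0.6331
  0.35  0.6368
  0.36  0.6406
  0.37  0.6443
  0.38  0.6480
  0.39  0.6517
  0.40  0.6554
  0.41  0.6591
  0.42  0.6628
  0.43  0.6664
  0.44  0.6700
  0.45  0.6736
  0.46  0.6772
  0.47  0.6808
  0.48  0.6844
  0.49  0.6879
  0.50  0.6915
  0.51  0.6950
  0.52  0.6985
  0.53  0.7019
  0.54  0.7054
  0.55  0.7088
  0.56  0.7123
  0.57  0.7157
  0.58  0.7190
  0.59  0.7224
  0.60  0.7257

σ√T = 0.37·√0.75 = 0.3204
d₁ = [ln(480/430) + (0.028 + 0.37²/2)·0.75] / 0.3204 = [0.1100 + 0.0723] / 0.3204 = 0.5690 ⇒ 0.57
d₂ = d₁ − σ√T = 0.5690 − 0.3204 = 0.2486 ⇒ 0.25
exp(−rT) = exp(−0.028·0.75) = 0.9792
N(d₁) = N(0.57) = 0.7157;  N(d₂) = N(0.25) = 0.5987
C = 480·0.7157 − 430·0.9792·0.5987 = 343.5360 − 252.0862 = 91.4498

$91.45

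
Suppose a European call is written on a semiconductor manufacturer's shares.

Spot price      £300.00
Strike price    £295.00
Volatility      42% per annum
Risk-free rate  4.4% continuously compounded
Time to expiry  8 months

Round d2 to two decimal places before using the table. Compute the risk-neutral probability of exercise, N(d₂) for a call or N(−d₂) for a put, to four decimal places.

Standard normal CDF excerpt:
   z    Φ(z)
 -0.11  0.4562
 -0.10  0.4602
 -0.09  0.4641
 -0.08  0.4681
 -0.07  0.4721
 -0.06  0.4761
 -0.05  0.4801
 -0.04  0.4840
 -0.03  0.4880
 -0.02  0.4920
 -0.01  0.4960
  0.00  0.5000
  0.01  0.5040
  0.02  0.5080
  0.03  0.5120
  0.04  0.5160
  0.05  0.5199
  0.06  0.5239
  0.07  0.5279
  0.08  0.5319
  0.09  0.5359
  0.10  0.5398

σ√T = 0.42·√0.6667 = 0.3429
d₁ = [ln(300/295) + (0.044 + 0.42²/2)·0.6667] / 0.3429 = [0.0168 + 0.0881] / 0.3429 = 0.3060 which rounds to 0.31
d₂ = d₁ − σ√T = 0.3060 − 0.3429 = -0.0369 which rounds to -0.04
Pr(exercise) under Q = N(d₂) = 0.4840

0.4840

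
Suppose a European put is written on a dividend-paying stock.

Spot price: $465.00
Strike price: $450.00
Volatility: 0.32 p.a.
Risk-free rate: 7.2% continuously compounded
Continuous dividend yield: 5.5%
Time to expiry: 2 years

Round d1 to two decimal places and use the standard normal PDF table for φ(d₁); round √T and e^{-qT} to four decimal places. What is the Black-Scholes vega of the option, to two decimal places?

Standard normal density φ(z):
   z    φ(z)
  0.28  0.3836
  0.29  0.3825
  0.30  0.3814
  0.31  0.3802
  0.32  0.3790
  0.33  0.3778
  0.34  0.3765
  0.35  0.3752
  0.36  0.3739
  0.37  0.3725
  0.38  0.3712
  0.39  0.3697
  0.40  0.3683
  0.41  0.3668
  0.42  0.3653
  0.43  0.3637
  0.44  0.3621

219.43

σ√T = 0.32 × 1.4142 = 0.4525
d₁ = [ln(465/450) + (0.072 − 0.055 + 0.32²/2)·2] / 0.4525 = [0.0328 + 0.1364] / 0.4525 = 0.3739 ≈ 0.37
√T = √2 = 1.4142
φ(d₁) = φ(0.37) = 0.3725
e^(−qT) = e^(−0.055·2) = 0.8958
vega = S·e^(−qT)·φ(d₁)·√T = 465·0.8958·0.3725·1.4142 = 219.4326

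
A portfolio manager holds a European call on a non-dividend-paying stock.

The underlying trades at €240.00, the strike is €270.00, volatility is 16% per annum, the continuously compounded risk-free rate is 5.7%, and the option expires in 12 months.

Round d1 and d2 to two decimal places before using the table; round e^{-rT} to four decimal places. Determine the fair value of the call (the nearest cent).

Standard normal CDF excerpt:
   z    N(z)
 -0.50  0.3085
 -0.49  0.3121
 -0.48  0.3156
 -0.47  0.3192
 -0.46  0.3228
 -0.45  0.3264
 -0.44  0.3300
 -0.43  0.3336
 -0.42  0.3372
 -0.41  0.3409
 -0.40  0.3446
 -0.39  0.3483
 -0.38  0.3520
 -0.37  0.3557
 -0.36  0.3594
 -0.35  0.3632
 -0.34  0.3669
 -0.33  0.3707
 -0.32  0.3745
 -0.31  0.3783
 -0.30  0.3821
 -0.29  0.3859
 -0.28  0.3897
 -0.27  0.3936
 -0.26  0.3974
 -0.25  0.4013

€9.38

σ√T = 0.16·√1 = 0.1600
d₁ = [ln(240/270) + (0.057 + 0.16²/2)·1] / 0.1600 = [-0.1178 + 0.0698] / 0.1600 = -0.2999 which rounds to -0.30
d₂ = d₁ − σ√T = -0.2999 − 0.1600 = -0.4599 which rounds to -0.46
e^(−rT) = e^(−0.057·1) = 0.9446
C = 240·N(-0.30) − 270·0.9446·N(-0.46) = 240·0.3821 − 270·0.9446·0.3228 = 91.7040 − 82.3276 = 9.3764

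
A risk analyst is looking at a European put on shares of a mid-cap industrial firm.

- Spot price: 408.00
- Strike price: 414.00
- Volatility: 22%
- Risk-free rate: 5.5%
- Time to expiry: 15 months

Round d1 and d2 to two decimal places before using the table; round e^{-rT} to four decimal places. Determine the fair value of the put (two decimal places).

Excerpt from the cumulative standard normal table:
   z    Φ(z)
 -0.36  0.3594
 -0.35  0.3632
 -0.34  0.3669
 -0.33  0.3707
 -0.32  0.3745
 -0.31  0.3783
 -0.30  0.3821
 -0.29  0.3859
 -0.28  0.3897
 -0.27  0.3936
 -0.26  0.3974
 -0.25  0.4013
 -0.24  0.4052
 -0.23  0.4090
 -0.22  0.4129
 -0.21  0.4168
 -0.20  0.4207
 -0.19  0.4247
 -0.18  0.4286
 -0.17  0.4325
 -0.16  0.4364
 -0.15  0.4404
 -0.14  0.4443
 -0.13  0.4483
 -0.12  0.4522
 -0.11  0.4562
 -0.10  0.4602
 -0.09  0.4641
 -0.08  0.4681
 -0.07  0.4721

T = 1.25;  σ√T = 0.2460
d₁ = [ln(408/414) + (0.055 + 0.22²/2)·1.25] / 0.2460 = [-0.0146 + 0.0990] / 0.2460 = 0.3431 ≈ 0.34
d₂ = d₁ − σ√T = 0.3431 − 0.2460 = 0.0972 ≈ 0.10
e^(−rT) = e^(−0.055·1.25) = 0.9336
N(−d₂) = N(-0.10) = 0.4602;  N(−d₁) = N(-0.34) = 0.3669
P = 414·0.9336·0.4602 − 408·0.3669 = 177.8721 − 149.6952 = 28.1769

28.18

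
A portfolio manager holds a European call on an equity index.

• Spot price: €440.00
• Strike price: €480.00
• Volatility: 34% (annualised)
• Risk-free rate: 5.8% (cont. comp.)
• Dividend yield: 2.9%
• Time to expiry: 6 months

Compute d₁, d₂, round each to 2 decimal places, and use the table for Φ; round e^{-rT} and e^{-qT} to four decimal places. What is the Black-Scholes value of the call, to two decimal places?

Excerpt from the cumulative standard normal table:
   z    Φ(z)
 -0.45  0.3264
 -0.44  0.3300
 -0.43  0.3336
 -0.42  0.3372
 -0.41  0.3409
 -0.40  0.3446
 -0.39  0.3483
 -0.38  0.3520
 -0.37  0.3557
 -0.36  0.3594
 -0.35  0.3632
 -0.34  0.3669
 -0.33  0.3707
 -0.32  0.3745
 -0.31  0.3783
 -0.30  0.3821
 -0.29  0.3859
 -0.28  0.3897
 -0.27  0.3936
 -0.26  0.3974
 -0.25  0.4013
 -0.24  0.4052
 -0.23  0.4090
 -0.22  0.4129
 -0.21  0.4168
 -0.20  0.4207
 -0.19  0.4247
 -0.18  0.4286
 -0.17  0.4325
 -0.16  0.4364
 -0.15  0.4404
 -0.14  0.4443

T = 0.5;  σ√T = 0.2404
d₁ = [ln(440/480) + (0.058 − 0.029 + 0.34²/2)·0.5] / 0.2404 = [-0.0870 + 0.0434] / 0.2404 = -0.1814 ≈ -0.18
d₂ = d₁ − σ√T = -0.1814 − 0.2404 = -0.4218 ≈ -0.42
e^(−qT) = e^(−0.029·0.5) = 0.9856;  e^(−rT) = e^(−0.058·0.5) = 0.9714
C = 440·0.9856·N(-0.18) − 480·0.9714·N(-0.42) = 440·0.9856·0.4286 − 480·0.9714·0.3372 = 185.8684 − 157.2269 = 28.6415

€28.64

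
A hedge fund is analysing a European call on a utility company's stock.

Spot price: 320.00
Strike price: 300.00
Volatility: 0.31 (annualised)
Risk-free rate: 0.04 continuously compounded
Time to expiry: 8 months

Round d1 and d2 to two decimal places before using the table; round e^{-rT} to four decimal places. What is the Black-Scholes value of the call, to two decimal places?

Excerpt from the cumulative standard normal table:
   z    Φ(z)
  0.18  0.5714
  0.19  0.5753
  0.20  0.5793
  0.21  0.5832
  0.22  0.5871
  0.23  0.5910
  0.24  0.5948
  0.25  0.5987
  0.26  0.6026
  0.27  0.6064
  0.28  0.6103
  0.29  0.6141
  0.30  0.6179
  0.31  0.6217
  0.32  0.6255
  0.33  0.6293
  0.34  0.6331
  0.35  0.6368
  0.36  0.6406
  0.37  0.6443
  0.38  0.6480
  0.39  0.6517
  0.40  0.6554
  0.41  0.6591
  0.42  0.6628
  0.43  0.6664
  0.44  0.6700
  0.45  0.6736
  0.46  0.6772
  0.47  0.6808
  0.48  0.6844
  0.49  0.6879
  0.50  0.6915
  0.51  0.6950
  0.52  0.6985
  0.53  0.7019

σ√T = 0.31 × 0.8165 = 0.2531
d₁ = [ln(320/300) + (0.04 + 0.31²/2)·0.6667] / 0.2531 = [0.0645 + 0.0587] / 0.2531 = 0.4869 → 0.49
d₂ = d₁ − σ√T = 0.4869 − 0.2531 = 0.2338 → 0.23
e^(−rT) = e^(−0.04·0.6667) = 0.9737
C = 320·N(0.49) − 300·0.9737·N(0.23) = 320·0.6879 − 300·0.9737·0.5910 = 220.1280 − 172.6370 = 47.4910

47.49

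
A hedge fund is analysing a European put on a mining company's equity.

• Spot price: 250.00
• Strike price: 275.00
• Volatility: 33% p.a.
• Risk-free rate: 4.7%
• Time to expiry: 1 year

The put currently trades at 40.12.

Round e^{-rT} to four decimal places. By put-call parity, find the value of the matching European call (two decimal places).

exp(−rT) = exp(−0.047·1) = 0.9541
Put-call parity: C − P = S − K·e^(−rT) = 250 − 275·0.9541 = 250 − 262.3775 = -12.3775
C = P + (C − P) = 40.12 + (-12.3775) = 27.7425

27.74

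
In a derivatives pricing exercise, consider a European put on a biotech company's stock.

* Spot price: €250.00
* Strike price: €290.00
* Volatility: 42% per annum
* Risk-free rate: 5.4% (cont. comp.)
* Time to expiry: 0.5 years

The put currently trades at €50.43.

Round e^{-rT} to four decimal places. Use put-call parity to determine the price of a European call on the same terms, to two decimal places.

exp(−rT) = exp(−0.054·0.5) = 0.9734
Put-call parity: C − P = S − K·e^(−rT) = 250 − 290·0.9734 = 250 − 282.2860 = -32.2860
C = P + (C − P) = 50.43 + (-32.2860) = 18.1440

€18.14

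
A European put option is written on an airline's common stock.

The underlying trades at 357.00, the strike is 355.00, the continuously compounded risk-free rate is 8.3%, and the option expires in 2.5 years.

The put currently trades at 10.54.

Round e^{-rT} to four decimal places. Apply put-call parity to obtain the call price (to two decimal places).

e^(−rT) = e^(−0.083·2.5) = 0.8126
Put-call parity: C − P = S − K·e^(−rT) = 357 − 355·0.8126 = 357 − 288.4730 = 68.5270
C = P + (C − P) = 10.54 + (68.5270) = 79.0670

79.07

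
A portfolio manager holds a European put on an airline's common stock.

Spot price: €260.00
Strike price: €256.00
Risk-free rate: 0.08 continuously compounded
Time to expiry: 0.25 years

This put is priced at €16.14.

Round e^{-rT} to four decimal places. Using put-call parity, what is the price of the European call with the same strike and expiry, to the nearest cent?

e^(−rT) = e^(−0.08·0.25) = 0.9802
Put-call parity: C − P = S − K·e^(−rT) = 260 − 256·0.9802 = 260 − 250.9312 = 9.0688
C = P + (C − P) = 16.14 + (9.0688) = 25.2088

€25.21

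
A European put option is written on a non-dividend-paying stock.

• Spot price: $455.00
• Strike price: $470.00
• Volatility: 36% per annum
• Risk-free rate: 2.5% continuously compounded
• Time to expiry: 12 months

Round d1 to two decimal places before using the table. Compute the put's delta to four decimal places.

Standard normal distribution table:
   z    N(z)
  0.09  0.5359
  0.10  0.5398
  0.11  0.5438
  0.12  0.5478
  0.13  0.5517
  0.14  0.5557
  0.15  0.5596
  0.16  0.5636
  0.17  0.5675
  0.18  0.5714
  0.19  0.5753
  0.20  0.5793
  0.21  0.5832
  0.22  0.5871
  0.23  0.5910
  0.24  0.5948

-0.4364

T = 1;  σ√T = 0.3600
d₁ = [ln(455/470) + (0.025 + 0.36²/2)·1] / 0.3600 = [-0.0324 + 0.0898] / 0.3600 = 0.1593 which rounds to 0.16
N(d₁) = N(0.16) = 0.5636
Δ_put = N(d₁) − 1 = 0.5636 − 1 = -0.4364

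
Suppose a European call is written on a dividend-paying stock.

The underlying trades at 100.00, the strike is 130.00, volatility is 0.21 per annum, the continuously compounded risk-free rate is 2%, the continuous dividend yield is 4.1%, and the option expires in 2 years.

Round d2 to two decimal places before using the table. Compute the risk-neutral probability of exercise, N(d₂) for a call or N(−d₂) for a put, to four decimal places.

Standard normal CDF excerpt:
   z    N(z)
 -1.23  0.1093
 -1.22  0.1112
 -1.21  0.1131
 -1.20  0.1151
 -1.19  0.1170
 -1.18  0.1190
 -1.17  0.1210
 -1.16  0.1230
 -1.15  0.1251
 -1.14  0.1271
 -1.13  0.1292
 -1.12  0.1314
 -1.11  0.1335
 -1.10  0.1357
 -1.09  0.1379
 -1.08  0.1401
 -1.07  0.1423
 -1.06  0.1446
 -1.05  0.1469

σ√T = 0.21·√2 = 0.2970
d₁ = [ln(100/130) + (0.02 − 0.041 + 0.21²/2)·2] / 0.2970 = [-0.2624 + 0.0021] / 0.2970 = -0.8764 ≈ -0.88
d₂ = d₁ − σ√T = -0.8764 − 0.2970 = -1.1733 ≈ -1.17
Pr(exercise) under Q = N(d₂) = 0.1210

0.1210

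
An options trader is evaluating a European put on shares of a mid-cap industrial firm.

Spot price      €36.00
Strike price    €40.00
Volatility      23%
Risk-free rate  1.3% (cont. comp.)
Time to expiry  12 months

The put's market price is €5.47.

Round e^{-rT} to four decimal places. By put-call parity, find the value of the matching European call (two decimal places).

€1.99

e^(−rT) = e^(−0.013·1) = 0.9871
Put-call parity: C − P = S − K·e^(−rT) = 36 − 40·0.9871 = 36 − 39.4840 = -3.4840
C = P + (C − P) = 5.47 + (-3.4840) = 1.9860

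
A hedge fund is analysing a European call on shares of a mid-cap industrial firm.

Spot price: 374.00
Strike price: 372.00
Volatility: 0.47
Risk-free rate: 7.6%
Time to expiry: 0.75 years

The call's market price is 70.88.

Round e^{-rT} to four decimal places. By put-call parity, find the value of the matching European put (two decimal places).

48.27

e^(−rT) = e^(−0.076·0.75) = 0.9446
Put-call parity: C − P = S − K·e^(−rT) = 374 − 372·0.9446 = 374 − 351.3912 = 22.6088
P = C − (C − P) = 70.88 − (22.6088) = 48.2712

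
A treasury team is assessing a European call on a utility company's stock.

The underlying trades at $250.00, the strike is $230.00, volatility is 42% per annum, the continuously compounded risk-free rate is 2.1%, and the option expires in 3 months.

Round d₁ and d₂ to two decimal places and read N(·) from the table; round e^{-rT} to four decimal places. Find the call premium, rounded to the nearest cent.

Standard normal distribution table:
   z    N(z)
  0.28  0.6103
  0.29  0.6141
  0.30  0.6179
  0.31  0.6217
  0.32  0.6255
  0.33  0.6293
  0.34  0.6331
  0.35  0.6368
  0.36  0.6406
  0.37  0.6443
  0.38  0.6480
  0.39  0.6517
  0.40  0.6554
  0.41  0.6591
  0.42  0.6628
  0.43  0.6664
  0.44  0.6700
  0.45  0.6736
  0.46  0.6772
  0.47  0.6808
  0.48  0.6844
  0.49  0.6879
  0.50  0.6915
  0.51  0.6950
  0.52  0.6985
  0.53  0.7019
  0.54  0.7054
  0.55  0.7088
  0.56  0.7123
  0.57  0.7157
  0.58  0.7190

$32.36

T = 0.25;  σ√T = 0.2100
d₁ = [ln(250/230) + (0.021 + 0.42²/2)·0.25] / 0.2100 = [0.0834 + 0.0273] / 0.2100 = 0.5271 → 0.53
d₂ = d₁ − σ√T = 0.5271 − 0.2100 = 0.3171 → 0.32
exp(−rT) = exp(−0.021·0.25) = 0.9948
C = 250·N(0.53) − 230·0.9948·N(0.32) = 250·0.7019 − 230·0.9948·0.6255 = 175.4750 − 143.1169 = 32.3581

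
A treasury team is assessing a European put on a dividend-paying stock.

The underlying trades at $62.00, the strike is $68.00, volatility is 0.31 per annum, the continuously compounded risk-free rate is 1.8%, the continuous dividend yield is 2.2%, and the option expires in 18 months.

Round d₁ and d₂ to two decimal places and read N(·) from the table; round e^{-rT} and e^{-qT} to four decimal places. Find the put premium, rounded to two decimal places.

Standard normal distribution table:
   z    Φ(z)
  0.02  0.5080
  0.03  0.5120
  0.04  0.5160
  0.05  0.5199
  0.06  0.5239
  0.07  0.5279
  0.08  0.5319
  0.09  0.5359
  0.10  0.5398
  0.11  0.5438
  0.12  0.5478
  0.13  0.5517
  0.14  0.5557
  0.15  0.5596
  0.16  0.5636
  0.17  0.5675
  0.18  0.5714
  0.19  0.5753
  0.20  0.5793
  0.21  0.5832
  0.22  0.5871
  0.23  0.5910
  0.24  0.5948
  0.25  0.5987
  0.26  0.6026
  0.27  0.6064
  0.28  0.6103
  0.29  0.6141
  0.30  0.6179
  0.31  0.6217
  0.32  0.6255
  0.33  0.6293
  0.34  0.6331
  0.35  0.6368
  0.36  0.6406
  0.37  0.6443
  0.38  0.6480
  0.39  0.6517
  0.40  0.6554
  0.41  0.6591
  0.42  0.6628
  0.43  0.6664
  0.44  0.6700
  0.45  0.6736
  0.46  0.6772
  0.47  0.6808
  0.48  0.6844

$12.92

σ√T = 0.31·√1.5 = 0.3797
d₁ = [ln(62/68) + (0.018 − 0.022 + 0.31²/2)·1.5] / 0.3797 = [-0.0924 + 0.0661] / 0.3797 = -0.0693 → -0.07
d₂ = d₁ − σ√T = -0.0693 − 0.3797 = -0.4489 → -0.45
e^(−qT) = e^(−0.022·1.5) = 0.9675;  e^(−rT) = e^(−0.018·1.5) = 0.9734
N(−d₂) = N(0.45) = 0.6736;  N(−d₁) = N(0.07) = 0.5279
P = 68·0.9734·0.6736 − 62·0.9675·0.5279 = 44.5864 − 31.6661 = 12.9203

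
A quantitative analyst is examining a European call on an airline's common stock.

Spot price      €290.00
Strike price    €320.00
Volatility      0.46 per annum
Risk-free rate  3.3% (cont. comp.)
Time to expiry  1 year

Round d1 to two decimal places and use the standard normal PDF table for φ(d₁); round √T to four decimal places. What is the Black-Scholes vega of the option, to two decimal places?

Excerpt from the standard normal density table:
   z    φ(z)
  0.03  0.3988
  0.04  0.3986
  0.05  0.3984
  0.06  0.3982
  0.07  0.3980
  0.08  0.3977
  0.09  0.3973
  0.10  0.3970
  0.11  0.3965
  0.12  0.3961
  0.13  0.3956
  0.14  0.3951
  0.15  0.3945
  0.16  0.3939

115.22

σ√T = 0.46 × 1.0000 = 0.4600
d₁ = [ln(290/320) + (0.033 + ½·0.46²)·1] / (σ√T) = (-0.0984 + 0.1388) / 0.4600 = 0.0877 → 0.09
√T = √1 = 1.0000
φ(d₁) = φ(0.09) = 0.3973
vega = S·φ(d₁)·√T = 290·0.3973·1.0000 = 115.2170
(The put has the same vega.)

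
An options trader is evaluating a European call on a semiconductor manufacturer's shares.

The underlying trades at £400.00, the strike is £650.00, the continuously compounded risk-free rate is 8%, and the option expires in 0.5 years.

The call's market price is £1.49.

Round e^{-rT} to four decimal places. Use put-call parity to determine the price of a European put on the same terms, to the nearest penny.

£226.01

exp(−rT) = exp(−0.08·0.5) = 0.9608
Put-call parity: C − P = S − K·e^(−rT) = 400 − 650·0.9608 = 400 − 624.5200 = -224.5200
P = C − (C − P) = 1.49 − (-224.5200) = 226.0100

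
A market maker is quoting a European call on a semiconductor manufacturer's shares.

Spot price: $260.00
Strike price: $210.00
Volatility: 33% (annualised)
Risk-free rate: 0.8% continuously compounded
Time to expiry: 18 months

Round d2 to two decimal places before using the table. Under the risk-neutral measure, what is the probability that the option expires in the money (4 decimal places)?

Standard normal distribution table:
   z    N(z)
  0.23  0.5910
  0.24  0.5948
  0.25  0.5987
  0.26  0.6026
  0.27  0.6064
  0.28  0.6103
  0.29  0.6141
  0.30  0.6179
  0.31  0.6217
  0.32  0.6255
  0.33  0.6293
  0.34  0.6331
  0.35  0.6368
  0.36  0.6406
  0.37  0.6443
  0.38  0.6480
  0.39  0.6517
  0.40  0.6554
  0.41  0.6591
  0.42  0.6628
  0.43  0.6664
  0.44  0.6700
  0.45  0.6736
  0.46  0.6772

T = 1.5;  σ√T = 0.4042
d₁ = [ln(260/210) + (0.008 + ½·0.33²)·1.5] / (σ√T) = (0.2136 + 0.0937) / 0.4042 = 0.7602 which rounds to 0.76
d₂ = 0.7602 − 0.4042 = 0.3560 which rounds to 0.36
Risk-neutral Pr[S_T > K] = N(d₂) = N(0.36) = 0.6406

0.6406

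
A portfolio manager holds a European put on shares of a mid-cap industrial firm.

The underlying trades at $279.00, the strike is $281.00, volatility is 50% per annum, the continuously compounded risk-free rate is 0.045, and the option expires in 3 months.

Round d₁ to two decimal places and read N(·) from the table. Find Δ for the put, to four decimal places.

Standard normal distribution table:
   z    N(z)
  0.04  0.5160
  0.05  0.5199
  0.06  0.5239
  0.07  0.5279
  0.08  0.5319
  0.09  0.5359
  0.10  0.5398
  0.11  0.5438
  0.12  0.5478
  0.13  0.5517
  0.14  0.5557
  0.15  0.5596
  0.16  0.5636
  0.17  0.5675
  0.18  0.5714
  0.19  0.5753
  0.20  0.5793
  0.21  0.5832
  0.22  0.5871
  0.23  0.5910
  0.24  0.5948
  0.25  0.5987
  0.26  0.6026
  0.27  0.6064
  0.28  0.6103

-0.4443

σ√T = 0.5 × 0.5000 = 0.2500
d₁ = [ln(279/281) + (0.045 + ½·0.5²)·0.25] / (σ√T) = (-0.0071 + 0.0425) / 0.2500 = 0.1414 which rounds to 0.14
N(d₁) = N(0.14) = 0.5557
Δ_put = N(d₁) − 1 = 0.5557 − 1 = -0.4443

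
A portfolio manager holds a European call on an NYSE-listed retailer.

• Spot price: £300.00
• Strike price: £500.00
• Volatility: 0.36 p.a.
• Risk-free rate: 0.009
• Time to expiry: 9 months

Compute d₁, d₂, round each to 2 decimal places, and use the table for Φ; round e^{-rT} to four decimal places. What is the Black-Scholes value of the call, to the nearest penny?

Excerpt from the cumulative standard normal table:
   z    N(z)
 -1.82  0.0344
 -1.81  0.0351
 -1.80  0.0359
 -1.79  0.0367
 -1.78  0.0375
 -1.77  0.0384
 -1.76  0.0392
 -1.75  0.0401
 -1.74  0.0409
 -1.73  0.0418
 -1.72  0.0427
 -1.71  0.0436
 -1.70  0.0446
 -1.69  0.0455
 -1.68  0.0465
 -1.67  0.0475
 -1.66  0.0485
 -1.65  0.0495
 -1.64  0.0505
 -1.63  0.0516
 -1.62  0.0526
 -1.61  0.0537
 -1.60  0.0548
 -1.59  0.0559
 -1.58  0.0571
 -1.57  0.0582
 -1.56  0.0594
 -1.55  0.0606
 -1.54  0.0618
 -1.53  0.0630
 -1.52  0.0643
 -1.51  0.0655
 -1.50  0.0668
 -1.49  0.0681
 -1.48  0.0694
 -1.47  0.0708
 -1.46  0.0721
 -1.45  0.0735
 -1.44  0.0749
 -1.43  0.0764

σ√T = 0.36·√0.75 = 0.3118
d₁ = [ln(300/500) + (0.009 + 0.36²/2)·0.75] / 0.3118 = [-0.5108 + 0.0553] / 0.3118 = -1.4609 → -1.46
d₂ = d₁ − σ√T = -1.4609 − 0.3118 = -1.7727 → -1.77
e^(−rT) = e^(−0.009·0.75) = 0.9933
N(d₁) = N(-1.46) = 0.0721;  N(d₂) = N(-1.77) = 0.0384
C = 300·0.0721 − 500·0.9933·0.0384 = 21.6300 − 19.0714 = 2.5586

£2.56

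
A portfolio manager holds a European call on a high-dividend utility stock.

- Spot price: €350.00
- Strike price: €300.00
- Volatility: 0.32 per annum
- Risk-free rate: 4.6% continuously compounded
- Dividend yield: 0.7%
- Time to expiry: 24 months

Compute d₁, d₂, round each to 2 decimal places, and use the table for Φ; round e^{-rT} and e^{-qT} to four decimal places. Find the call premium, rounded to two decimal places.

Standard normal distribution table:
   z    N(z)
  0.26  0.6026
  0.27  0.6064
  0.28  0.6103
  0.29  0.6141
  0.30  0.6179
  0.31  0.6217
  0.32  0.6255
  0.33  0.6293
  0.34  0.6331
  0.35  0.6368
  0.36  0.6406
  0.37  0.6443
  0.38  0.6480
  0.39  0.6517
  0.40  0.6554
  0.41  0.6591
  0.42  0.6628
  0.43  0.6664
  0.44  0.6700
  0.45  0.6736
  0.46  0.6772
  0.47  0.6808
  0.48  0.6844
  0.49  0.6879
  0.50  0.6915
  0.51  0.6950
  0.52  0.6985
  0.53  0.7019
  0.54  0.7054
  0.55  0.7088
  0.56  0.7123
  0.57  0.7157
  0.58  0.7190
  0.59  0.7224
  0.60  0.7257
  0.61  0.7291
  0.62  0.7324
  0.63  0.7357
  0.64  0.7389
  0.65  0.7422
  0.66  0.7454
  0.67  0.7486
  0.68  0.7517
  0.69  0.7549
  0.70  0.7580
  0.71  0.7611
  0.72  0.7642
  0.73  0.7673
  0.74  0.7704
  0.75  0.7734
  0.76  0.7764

T = 2;  σ√T = 0.4525
ln(S/K) + (r − q + σ²/2)T = ln(350/300) + (0.046 − 0.007 + 0.32²/2)·2 = 0.1542 + 0.1804 = 0.3346
d₁ = 0.3346 / 0.4525 = 0.7393 → 0.74
d₂ = d₁ − σ√T = 0.7393 − 0.4525 = 0.2867 → 0.29
exp(−qT) = exp(−0.007·2) = 0.9861;  exp(−rT) = exp(−0.046·2) = 0.9121
C = 350·0.9861·N(0.74) − 300·0.9121·N(0.29) = 350·0.9861·0.7704 − 300·0.9121·0.6141 = 265.8920 − 168.0362 = 97.8558

€97.86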